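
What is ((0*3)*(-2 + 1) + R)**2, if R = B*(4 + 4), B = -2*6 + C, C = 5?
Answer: 3136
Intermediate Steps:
B = -7 (B = -2*6 + 5 = -12 + 5 = -7)
R = -56 (R = -7*(4 + 4) = -7*8 = -56)
((0*3)*(-2 + 1) + R)**2 = ((0*3)*(-2 + 1) - 56)**2 = (0*(-1) - 56)**2 = (0 - 56)**2 = (-56)**2 = 3136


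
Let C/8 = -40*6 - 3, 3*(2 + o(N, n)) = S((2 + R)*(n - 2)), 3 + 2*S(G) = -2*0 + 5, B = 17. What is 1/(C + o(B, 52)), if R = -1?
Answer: -3/5837 ≈ -0.00051396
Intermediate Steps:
S(G) = 1 (S(G) = -3/2 + (-2*0 + 5)/2 = -3/2 + (0 + 5)/2 = -3/2 + (½)*5 = -3/2 + 5/2 = 1)
o(N, n) = -5/3 (o(N, n) = -2 + (⅓)*1 = -2 + ⅓ = -5/3)
C = -1944 (C = 8*(-40*6 - 3) = 8*(-240 - 3) = 8*(-243) = -1944)
1/(C + o(B, 52)) = 1/(-1944 - 5/3) = 1/(-5837/3) = -3/5837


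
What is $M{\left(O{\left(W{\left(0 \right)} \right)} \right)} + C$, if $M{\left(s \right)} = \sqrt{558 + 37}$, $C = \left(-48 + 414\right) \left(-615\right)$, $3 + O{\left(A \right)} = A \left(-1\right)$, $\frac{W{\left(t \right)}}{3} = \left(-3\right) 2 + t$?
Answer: $-225090 + \sqrt{595} \approx -2.2507 \cdot 10^{5}$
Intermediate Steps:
$W{\left(t \right)} = -18 + 3 t$ ($W{\left(t \right)} = 3 \left(\left(-3\right) 2 + t\right) = 3 \left(-6 + t\right) = -18 + 3 t$)
$O{\left(A \right)} = -3 - A$ ($O{\left(A \right)} = -3 + A \left(-1\right) = -3 - A$)
$C = -225090$ ($C = 366 \left(-615\right) = -225090$)
$M{\left(s \right)} = \sqrt{595}$
$M{\left(O{\left(W{\left(0 \right)} \right)} \right)} + C = \sqrt{595} - 225090 = -225090 + \sqrt{595}$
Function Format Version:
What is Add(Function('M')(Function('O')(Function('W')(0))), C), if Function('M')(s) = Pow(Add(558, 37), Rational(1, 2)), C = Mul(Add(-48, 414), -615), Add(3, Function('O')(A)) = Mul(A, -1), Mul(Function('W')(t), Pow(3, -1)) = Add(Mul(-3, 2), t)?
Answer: Add(-225090, Pow(595, Rational(1, 2))) ≈ -2.2507e+5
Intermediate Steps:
Function('W')(t) = Add(-18, Mul(3, t)) (Function('W')(t) = Mul(3, Add(Mul(-3, 2), t)) = Mul(3, Add(-6, t)) = Add(-18, Mul(3, t)))
Function('O')(A) = Add(-3, Mul(-1, A)) (Function('O')(A) = Add(-3, Mul(A, -1)) = Add(-3, Mul(-1, A)))
C = -225090 (C = Mul(366, -615) = -225090)
Function('M')(s) = Pow(595, Rational(1, 2))
Add(Function('M')(Function('O')(Function('W')(0))), C) = Add(Pow(595, Rational(1, 2)), -225090) = Add(-225090, Pow(595, Rational(1, 2)))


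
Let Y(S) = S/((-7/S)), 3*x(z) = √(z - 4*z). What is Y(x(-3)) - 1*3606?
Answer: -25243/7 ≈ -3606.1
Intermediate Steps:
x(z) = √3*√(-z)/3 (x(z) = √(z - 4*z)/3 = √(-3*z)/3 = (√3*√(-z))/3 = √3*√(-z)/3)
Y(S) = -S²/7 (Y(S) = (-S/7)*S = -S²/7)
Y(x(-3)) - 1*3606 = -(√3*√(-1*(-3))/3)²/7 - 1*3606 = -1²/7 - 3606 = -⅐*1² - 3606 = -⅐*1 - 3606 = -⅐ - 3606 = -25243/7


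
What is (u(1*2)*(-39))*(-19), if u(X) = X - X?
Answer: 0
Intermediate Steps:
u(X) = 0
(u(1*2)*(-39))*(-19) = (0*(-39))*(-19) = 0*(-19) = 0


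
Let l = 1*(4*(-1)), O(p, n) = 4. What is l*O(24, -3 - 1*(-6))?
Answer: -16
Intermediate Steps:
l = -4 (l = 1*(-4) = -4)
l*O(24, -3 - 1*(-6)) = -4*4 = -16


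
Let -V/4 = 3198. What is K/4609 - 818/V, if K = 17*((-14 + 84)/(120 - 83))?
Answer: 77359237/1090729068 ≈ 0.070924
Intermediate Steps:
V = -12792 (V = -4*3198 = -12792)
K = 1190/37 (K = 17*(70/37) = 1190/37 ≈ 32.162)
K/4609 - 818/V = (1190/37)/4609 - 818/(-12792) = (1190/37)*(1/4609) - 818*(-1/12792) = 1190/170533 + 409/6396 = 77359237/1090729068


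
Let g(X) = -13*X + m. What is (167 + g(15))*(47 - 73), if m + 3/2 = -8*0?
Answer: 767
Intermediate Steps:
m = -3/2 (m = -3/2 - 8*0 = -3/2 + 0 = -3/2 ≈ -1.5000)
g(X) = -3/2 - 13*X (g(X) = -13*X - 3/2 = -3/2 - 13*X)
(167 + g(15))*(47 - 73) = (167 + (-3/2 - 13*15))*(47 - 73) = (167 + (-3/2 - 195))*(-26) = (167 - 393/2)*(-26) = -59/2*(-26) = 767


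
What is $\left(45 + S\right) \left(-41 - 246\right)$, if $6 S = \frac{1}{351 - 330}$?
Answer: $- \frac{232511}{18} \approx -12917.0$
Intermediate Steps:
$S = \frac{1}{126}$ ($S = \frac{1}{6 \left(351 - 330\right)} = \frac{1}{6 \cdot 21} = \frac{1}{6} \cdot \frac{1}{21} = \frac{1}{126} \approx 0.0079365$)
$\left(45 + S\right) \left(-41 - 246\right) = \left(45 + \frac{1}{126}\right) \left(-41 - 246\right) = \frac{5671}{126} \left(-287\right) = - \frac{232511}{18}$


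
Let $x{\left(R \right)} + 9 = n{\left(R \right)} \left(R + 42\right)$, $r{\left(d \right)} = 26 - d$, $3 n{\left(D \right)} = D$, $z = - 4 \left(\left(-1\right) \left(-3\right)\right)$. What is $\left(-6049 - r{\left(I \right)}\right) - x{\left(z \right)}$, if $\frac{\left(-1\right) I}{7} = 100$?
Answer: $-6646$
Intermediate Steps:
$z = -12$ ($z = \left(-4\right) 3 = -12$)
$n{\left(D \right)} = \frac{D}{3}$
$I = -700$ ($I = \left(-7\right) 100 = -700$)
$x{\left(R \right)} = -9 + \frac{R \left(42 + R\right)}{3}$ ($x{\left(R \right)} = -9 + \frac{R}{3} \left(R + 42\right) = -9 + \frac{R}{3} \left(42 + R\right) = -9 + \frac{R \left(42 + R\right)}{3}$)
$\left(-6049 - r{\left(I \right)}\right) - x{\left(z \right)} = \left(-6049 - \left(26 - -700\right)\right) - \left(-9 + 14 \left(-12\right) + \frac{\left(-12\right)^{2}}{3}\right) = \left(-6049 - \left(26 + 700\right)\right) - \left(-9 - 168 + \frac{1}{3} \cdot 144\right) = \left(-6049 - 726\right) - \left(-9 - 168 + 48\right) = \left(-6049 - 726\right) - -129 = -6775 + 129 = -6646$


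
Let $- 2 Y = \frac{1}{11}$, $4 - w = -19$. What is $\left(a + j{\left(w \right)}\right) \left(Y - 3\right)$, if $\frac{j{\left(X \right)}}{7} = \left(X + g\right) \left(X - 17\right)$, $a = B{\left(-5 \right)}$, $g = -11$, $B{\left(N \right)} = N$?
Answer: $- \frac{33433}{22} \approx -1519.7$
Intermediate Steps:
$w = 23$ ($w = 4 - -19 = 4 + 19 = 23$)
$a = -5$
$j{\left(X \right)} = 7 \left(-17 + X\right) \left(-11 + X\right)$ ($j{\left(X \right)} = 7 \left(X - 11\right) \left(X - 17\right) = 7 \left(-11 + X\right) \left(-17 + X\right) = 7 \left(-17 + X\right) \left(-11 + X\right)$)
$Y = - \frac{1}{22}$ ($Y = - \frac{1}{2 \cdot 11} = \left(- \frac{1}{2}\right) \frac{1}{11} = - \frac{1}{22} \approx -0.045455$)
$\left(a + j{\left(w \right)}\right) \left(Y - 3\right) = \left(-5 + \left(1309 - 4508 + 7 \cdot 23^{2}\right)\right) \left(- \frac{1}{22} - 3\right) = \left(-5 + \left(1309 - 4508 + 7 \cdot 529\right)\right) \left(- \frac{67}{22}\right) = \left(-5 + \left(1309 - 4508 + 3703\right)\right) \left(- \frac{67}{22}\right) = \left(-5 + 504\right) \left(- \frac{67}{22}\right) = 499 \left(- \frac{67}{22}\right) = - \frac{33433}{22}$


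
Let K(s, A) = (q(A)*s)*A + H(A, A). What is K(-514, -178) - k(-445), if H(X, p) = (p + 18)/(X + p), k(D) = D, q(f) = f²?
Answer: 257996134637/89 ≈ 2.8988e+9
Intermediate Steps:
H(X, p) = (18 + p)/(X + p)
K(s, A) = s*A³ + (18 + A)/(2*A) (K(s, A) = (A²*s)*A + (18 + A)/(A + A) = (s*A²)*A + (18 + A)/((2*A)) = s*A³ + (1/(2*A))*(18 + A) = s*A³ + (18 + A)/(2*A))
K(-514, -178) - k(-445) = (9 + (½)*(-178) - 514*(-178)⁴)/(-178) - 1*(-445) = -(9 - 89 - 514*1003875856)/178 + 445 = -(9 - 89 - 515992189984)/178 + 445 = -1/178*(-515992190064) + 445 = 257996095032/89 + 445 = 257996134637/89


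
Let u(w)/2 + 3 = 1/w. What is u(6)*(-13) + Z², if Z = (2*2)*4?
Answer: 989/3 ≈ 329.67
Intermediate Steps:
Z = 16 (Z = 4*4 = 16)
u(w) = -6 + 2/w
u(6)*(-13) + Z² = (-6 + 2/6)*(-13) + 16² = (-6 + 2*(⅙))*(-13) + 256 = (-6 + ⅓)*(-13) + 256 = -17/3*(-13) + 256 = 221/3 + 256 = 989/3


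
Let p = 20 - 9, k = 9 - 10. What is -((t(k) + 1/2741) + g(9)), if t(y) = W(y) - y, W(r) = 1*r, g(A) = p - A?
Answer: -5483/2741 ≈ -2.0004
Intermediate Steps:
k = -1
p = 11
g(A) = 11 - A
W(r) = r
t(y) = 0 (t(y) = y - y = 0)
-((t(k) + 1/2741) + g(9)) = -((0 + 1/2741) + (11 - 1*9)) = -((0 + 1/2741) + (11 - 9)) = -(1/2741 + 2) = -1*5483/2741 = -5483/2741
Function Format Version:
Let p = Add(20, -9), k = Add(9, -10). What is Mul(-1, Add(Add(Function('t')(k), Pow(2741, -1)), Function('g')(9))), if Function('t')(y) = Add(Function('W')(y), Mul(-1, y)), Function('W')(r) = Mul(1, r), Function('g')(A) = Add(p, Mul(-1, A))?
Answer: Rational(-5483, 2741) ≈ -2.0004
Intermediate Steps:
k = -1
p = 11
Function('g')(A) = Add(11, Mul(-1, A))
Function('W')(r) = r
Function('t')(y) = 0 (Function('t')(y) = Add(y, Mul(-1, y)) = 0)
Mul(-1, Add(Add(Function('t')(k), Pow(2741, -1)), Function('g')(9))) = Mul(-1, Add(Add(0, Pow(2741, -1)), Add(11, Mul(-1, 9)))) = Mul(-1, Add(Add(0, Rational(1, 2741)), Add(11, -9))) = Mul(-1, Add(Rational(1, 2741), 2)) = Mul(-1, Rational(5483, 2741)) = Rational(-5483, 2741)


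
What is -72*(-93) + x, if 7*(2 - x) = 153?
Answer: 46733/7 ≈ 6676.1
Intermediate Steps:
x = -139/7 (x = 2 - ⅐*153 = 2 - 153/7 = -139/7 ≈ -19.857)
-72*(-93) + x = -72*(-93) - 139/7 = 6696 - 139/7 = 46733/7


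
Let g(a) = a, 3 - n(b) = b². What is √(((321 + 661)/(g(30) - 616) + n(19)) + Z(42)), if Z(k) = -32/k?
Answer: I*√13645957269/6153 ≈ 18.985*I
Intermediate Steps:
n(b) = 3 - b²
√(((321 + 661)/(g(30) - 616) + n(19)) + Z(42)) = √(((321 + 661)/(30 - 616) + (3 - 1*19²)) - 32/42) = √((982/(-586) + (3 - 1*361)) - 32*1/42) = √((982*(-1/586) + (3 - 361)) - 16/21) = √((-491/293 - 358) - 16/21) = √(-105385/293 - 16/21) = √(-2217773/6153) = I*√13645957269/6153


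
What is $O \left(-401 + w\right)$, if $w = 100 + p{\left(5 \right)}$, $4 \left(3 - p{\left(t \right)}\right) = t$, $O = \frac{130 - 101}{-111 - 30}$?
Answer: $\frac{11571}{188} \approx 61.548$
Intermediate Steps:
$O = - \frac{29}{141}$ ($O = \frac{29}{-141} = 29 \left(- \frac{1}{141}\right) = - \frac{29}{141} \approx -0.20567$)
$p{\left(t \right)} = 3 - \frac{t}{4}$
$w = \frac{407}{4}$ ($w = 100 + \left(3 - \frac{5}{4}\right) = 100 + \frac{7}{4} = \frac{407}{4} \approx 101.75$)
$O \left(-401 + w\right) = - \frac{29 \left(-401 + \frac{407}{4}\right)}{141} = \left(- \frac{29}{141}\right) \left(- \frac{1197}{4}\right) = \frac{11571}{188}$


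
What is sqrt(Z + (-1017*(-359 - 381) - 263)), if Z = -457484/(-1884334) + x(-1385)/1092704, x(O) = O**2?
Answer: sqrt(49835967016487607113353464902)/257377412392 ≈ 867.36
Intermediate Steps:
Z = 2057235591943/1029509649568 (Z = -457484/(-1884334) + (-1385)**2/1092704 = -457484*(-1/1884334) + 1918225*(1/1092704) = 228742/942167 + 1918225/1092704 = 2057235591943/1029509649568 ≈ 1.9983)
sqrt(Z + (-1017*(-359 - 381) - 263)) = sqrt(2057235591943/1029509649568 + (-1017*(-359 - 381) - 263)) = sqrt(2057235591943/1029509649568 + (-1017*(-740) - 263)) = sqrt(2057235591943/1029509649568 + (752580 - 263)) = sqrt(2057235591943/1029509649568 + 752317) = sqrt(774519668269640999/1029509649568) = sqrt(49835967016487607113353464902)/257377412392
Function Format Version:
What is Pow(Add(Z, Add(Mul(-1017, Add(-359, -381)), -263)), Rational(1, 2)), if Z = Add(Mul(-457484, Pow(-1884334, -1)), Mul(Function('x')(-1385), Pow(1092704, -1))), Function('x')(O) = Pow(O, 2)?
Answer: Mul(Rational(1, 257377412392), Pow(49835967016487607113353464902, Rational(1, 2))) ≈ 867.36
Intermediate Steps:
Z = Rational(2057235591943, 1029509649568) (Z = Add(Mul(-457484, Pow(-1884334, -1)), Mul(Pow(-1385, 2), Pow(1092704, -1))) = Add(Mul(-457484, Rational(-1, 1884334)), Mul(1918225, Rational(1, 1092704))) = Add(Rational(228742, 942167), Rational(1918225, 1092704)) = Rational(2057235591943, 1029509649568) ≈ 1.9983)
Pow(Add(Z, Add(Mul(-1017, Add(-359, -381)), -263)), Rational(1, 2)) = Pow(Add(Rational(2057235591943, 1029509649568), Add(Mul(-1017, Add(-359, -381)), -263)), Rational(1, 2)) = Pow(Add(Rational(2057235591943, 1029509649568), Add(Mul(-1017, -740), -263)), Rational(1, 2)) = Pow(Add(Rational(2057235591943, 1029509649568), Add(752580, -263)), Rational(1, 2)) = Pow(Add(Rational(2057235591943, 1029509649568), 752317), Rational(1, 2)) = Pow(Rational(774519668269640999, 1029509649568), Rational(1, 2)) = Mul(Rational(1, 257377412392), Pow(49835967016487607113353464902, Rational(1, 2)))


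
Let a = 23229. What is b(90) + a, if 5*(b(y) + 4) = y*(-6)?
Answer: 23117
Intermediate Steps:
b(y) = -4 - 6*y/5 (b(y) = -4 + (y*(-6))/5 = -4 + (-6*y)/5 = -4 - 6*y/5)
b(90) + a = (-4 - 6/5*90) + 23229 = (-4 - 108) + 23229 = -112 + 23229 = 23117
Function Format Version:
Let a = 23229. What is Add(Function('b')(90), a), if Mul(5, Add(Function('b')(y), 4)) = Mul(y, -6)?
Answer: 23117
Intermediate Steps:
Function('b')(y) = Add(-4, Mul(Rational(-6, 5), y)) (Function('b')(y) = Add(-4, Mul(Rational(1, 5), Mul(y, -6))) = Add(-4, Mul(Rational(1, 5), Mul(-6, y))) = Add(-4, Mul(Rational(-6, 5), y)))
Add(Function('b')(90), a) = Add(Add(-4, Mul(Rational(-6, 5), 90)), 23229) = Add(Add(-4, -108), 23229) = Add(-112, 23229) = 23117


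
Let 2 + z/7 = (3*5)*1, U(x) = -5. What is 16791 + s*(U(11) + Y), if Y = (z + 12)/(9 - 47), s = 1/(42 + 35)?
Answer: 49130173/2926 ≈ 16791.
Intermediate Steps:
s = 1/77 ≈ 0.012987
z = 91 (z = -14 + 7*((3*5)*1) = -14 + 7*(15*1) = -14 + 7*15 = -14 + 105 = 91)
Y = -103/38 (Y = (91 + 12)/(9 - 47) = 103/(-38) = 103*(-1/38) = -103/38 ≈ -2.7105)
16791 + s*(U(11) + Y) = 16791 + (-5 - 103/38)/77 = 16791 + (1/77)*(-293/38) = 16791 - 293/2926 = 49130173/2926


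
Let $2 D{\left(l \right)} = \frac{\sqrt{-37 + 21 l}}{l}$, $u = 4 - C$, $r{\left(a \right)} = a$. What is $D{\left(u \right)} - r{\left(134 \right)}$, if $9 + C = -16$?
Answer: $-134 + \frac{\sqrt{143}}{29} \approx -133.59$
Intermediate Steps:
$C = -25$ ($C = -9 - 16 = -25$)
$u = 29$ ($u = 4 - -25 = 4 + 25 = 29$)
$D{\left(l \right)} = \frac{\sqrt{-37 + 21 l}}{2 l}$ ($D{\left(l \right)} = \frac{\sqrt{-37 + 21 l} \frac{1}{l}}{2} = \frac{\frac{1}{l} \sqrt{-37 + 21 l}}{2} = \frac{\sqrt{-37 + 21 l}}{2 l}$)
$D{\left(u \right)} - r{\left(134 \right)} = \frac{\sqrt{-37 + 21 \cdot 29}}{2 \cdot 29} - 134 = \frac{1}{2} \cdot \frac{1}{29} \sqrt{-37 + 609} - 134 = \frac{1}{2} \cdot \frac{1}{29} \sqrt{572} - 134 = \frac{1}{2} \cdot \frac{1}{29} \cdot 2 \sqrt{143} - 134 = \frac{\sqrt{143}}{29} - 134 = -134 + \frac{\sqrt{143}}{29}$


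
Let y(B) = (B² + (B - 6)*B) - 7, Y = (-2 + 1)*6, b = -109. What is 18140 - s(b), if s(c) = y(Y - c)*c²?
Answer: -244647293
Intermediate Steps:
Y = -6 (Y = -1*6 = -6)
y(B) = -7 + B² + B*(-6 + B) (y(B) = (B² + (-6 + B)*B) - 7 = (B² + B*(-6 + B)) - 7 = -7 + B² + B*(-6 + B))
s(c) = c²*(29 + 2*(-6 - c)² + 6*c) (s(c) = (-7 - 6*(-6 - c) + 2*(-6 - c)²)*c² = (-7 + (36 + 6*c) + 2*(-6 - c)²)*c² = (29 + 2*(-6 - c)² + 6*c)*c² = c²*(29 + 2*(-6 - c)² + 6*c))
18140 - s(b) = 18140 - (-109)²*(101 + 2*(-109)² + 30*(-109)) = 18140 - 11881*(101 + 2*11881 - 3270) = 18140 - 11881*(101 + 23762 - 3270) = 18140 - 11881*20593 = 18140 - 1*244665433 = 18140 - 244665433 = -244647293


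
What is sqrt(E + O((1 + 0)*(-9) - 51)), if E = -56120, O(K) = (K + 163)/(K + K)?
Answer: I*sqrt(202035090)/60 ≈ 236.9*I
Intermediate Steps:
O(K) = (163 + K)/(2*K) (O(K) = (163 + K)/((2*K)) = (163 + K)*(1/(2*K)) = (163 + K)/(2*K))
sqrt(E + O((1 + 0)*(-9) - 51)) = sqrt(-56120 + (163 + ((1 + 0)*(-9) - 51))/(2*((1 + 0)*(-9) - 51))) = sqrt(-56120 + (163 + (1*(-9) - 51))/(2*(1*(-9) - 51))) = sqrt(-56120 + (163 + (-9 - 51))/(2*(-9 - 51))) = sqrt(-56120 + (1/2)*(163 - 60)/(-60)) = sqrt(-56120 + (1/2)*(-1/60)*103) = sqrt(-56120 - 103/120) = sqrt(-6734503/120) = I*sqrt(202035090)/60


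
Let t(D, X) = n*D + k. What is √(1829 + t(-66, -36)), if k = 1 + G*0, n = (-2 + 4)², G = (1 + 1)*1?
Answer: 3*√174 ≈ 39.573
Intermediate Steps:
G = 2 (G = 2*1 = 2)
n = 4 (n = 2² = 4)
k = 1 (k = 1 + 2*0 = 1 + 0 = 1)
t(D, X) = 1 + 4*D (t(D, X) = 4*D + 1 = 1 + 4*D)
√(1829 + t(-66, -36)) = √(1829 + (1 + 4*(-66))) = √(1829 + (1 - 264)) = √(1829 - 263) = √1566 = 3*√174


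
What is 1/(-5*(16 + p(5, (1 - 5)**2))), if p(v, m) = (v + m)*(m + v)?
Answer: -1/2285 ≈ -0.00043764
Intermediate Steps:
p(v, m) = (m + v)**2 (p(v, m) = (m + v)*(m + v) = (m + v)**2)
1/(-5*(16 + p(5, (1 - 5)**2))) = 1/(-5*(16 + ((1 - 5)**2 + 5)**2)) = 1/(-5*(16 + ((-4)**2 + 5)**2)) = 1/(-5*(16 + (16 + 5)**2)) = 1/(-5*(16 + 21**2)) = 1/(-5*(16 + 441)) = 1/(-5*457) = 1/(-2285) = -1/2285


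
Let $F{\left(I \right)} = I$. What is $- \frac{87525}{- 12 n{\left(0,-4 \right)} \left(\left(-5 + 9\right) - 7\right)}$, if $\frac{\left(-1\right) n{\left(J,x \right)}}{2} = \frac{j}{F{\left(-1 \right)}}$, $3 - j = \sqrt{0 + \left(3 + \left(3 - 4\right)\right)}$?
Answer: $- \frac{29175}{56} - \frac{9725 \sqrt{2}}{56} \approx -766.58$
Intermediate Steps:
$j = 3 - \sqrt{2}$ ($j = 3 - \sqrt{0 + \left(3 + \left(3 - 4\right)\right)} = 3 - \sqrt{0 + \left(3 - 1\right)} = 3 - \sqrt{0 + 2} = 3 - \sqrt{2} \approx 1.5858$)
$n{\left(J,x \right)} = 6 - 2 \sqrt{2}$ ($n{\left(J,x \right)} = - 2 \frac{3 - \sqrt{2}}{-1} = - 2 \left(3 - \sqrt{2}\right) \left(-1\right) = - 2 \left(-3 + \sqrt{2}\right) = 6 - 2 \sqrt{2}$)
$- \frac{87525}{- 12 n{\left(0,-4 \right)} \left(\left(-5 + 9\right) - 7\right)} = - \frac{87525}{- 12 \left(6 - 2 \sqrt{2}\right) \left(\left(-5 + 9\right) - 7\right)} = - \frac{87525}{\left(-72 + 24 \sqrt{2}\right) \left(4 - 7\right)} = - \frac{87525}{\left(-72 + 24 \sqrt{2}\right) \left(-3\right)} = - \frac{87525}{216 - 72 \sqrt{2}}$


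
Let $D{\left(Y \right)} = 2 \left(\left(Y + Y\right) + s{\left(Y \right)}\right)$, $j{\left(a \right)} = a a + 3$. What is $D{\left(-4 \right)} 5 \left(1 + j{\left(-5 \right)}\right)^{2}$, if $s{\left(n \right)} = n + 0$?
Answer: $-100920$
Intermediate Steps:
$s{\left(n \right)} = n$
$j{\left(a \right)} = 3 + a^{2}$ ($j{\left(a \right)} = a^{2} + 3 = 3 + a^{2}$)
$D{\left(Y \right)} = 6 Y$ ($D{\left(Y \right)} = 2 \left(\left(Y + Y\right) + Y\right) = 2 \left(2 Y + Y\right) = 2 \cdot 3 Y = 6 Y$)
$D{\left(-4 \right)} 5 \left(1 + j{\left(-5 \right)}\right)^{2} = 6 \left(-4\right) 5 \left(1 + \left(3 + \left(-5\right)^{2}\right)\right)^{2} = \left(-24\right) 5 \left(1 + \left(3 + 25\right)\right)^{2} = - 120 \left(1 + 28\right)^{2} = - 120 \cdot 29^{2} = \left(-120\right) 841 = -100920$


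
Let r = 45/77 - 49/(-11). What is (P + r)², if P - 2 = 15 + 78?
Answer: 59336209/5929 ≈ 10008.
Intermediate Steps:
r = 388/77 (r = 45*(1/77) - 49*(-1/11) = 45/77 + 49/11 = 388/77 ≈ 5.0390)
P = 95 (P = 2 + (15 + 78) = 2 + 93 = 95)
(P + r)² = (95 + 388/77)² = (7703/77)² = 59336209/5929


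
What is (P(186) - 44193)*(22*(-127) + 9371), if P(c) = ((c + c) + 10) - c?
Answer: -289368269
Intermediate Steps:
P(c) = 10 + c (P(c) = (2*c + 10) - c = (10 + 2*c) - c = 10 + c)
(P(186) - 44193)*(22*(-127) + 9371) = ((10 + 186) - 44193)*(22*(-127) + 9371) = (196 - 44193)*(-2794 + 9371) = -43997*6577 = -289368269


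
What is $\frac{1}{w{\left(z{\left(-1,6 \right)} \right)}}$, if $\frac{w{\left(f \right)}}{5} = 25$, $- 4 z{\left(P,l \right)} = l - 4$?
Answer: $\frac{1}{125} \approx 0.008$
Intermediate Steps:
$z{\left(P,l \right)} = 1 - \frac{l}{4}$ ($z{\left(P,l \right)} = - \frac{l - 4}{4} = - \frac{-4 + l}{4} = 1 - \frac{l}{4}$)
$w{\left(f \right)} = 125$ ($w{\left(f \right)} = 5 \cdot 25 = 125$)
$\frac{1}{w{\left(z{\left(-1,6 \right)} \right)}} = \frac{1}{125}$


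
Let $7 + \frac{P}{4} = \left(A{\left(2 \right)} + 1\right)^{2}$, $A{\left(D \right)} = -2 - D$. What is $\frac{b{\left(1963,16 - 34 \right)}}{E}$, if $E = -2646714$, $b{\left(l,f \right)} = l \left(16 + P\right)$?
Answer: $- \frac{7852}{441119} \approx -0.0178$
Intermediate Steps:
$P = 8$ ($P = -28 + 4 \left(\left(-2 - 2\right) + 1\right)^{2} = -28 + 4 \left(-4 + 1\right)^{2} = -28 + 4 \left(-3\right)^{2} = -28 + 4 \cdot 9 = -28 + 36 = 8$)
$b{\left(l,f \right)} = 24 l$ ($b{\left(l,f \right)} = l \left(16 + 8\right) = l 24 = 24 l$)
$\frac{b{\left(1963,16 - 34 \right)}}{E} = \frac{24 \cdot 1963}{-2646714} = 47112 \left(- \frac{1}{2646714}\right) = - \frac{7852}{441119}$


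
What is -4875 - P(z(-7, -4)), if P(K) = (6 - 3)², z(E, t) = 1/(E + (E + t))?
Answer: -4884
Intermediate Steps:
z(E, t) = 1/(t + 2*E)
P(K) = 9 (P(K) = 3² = 9)
-4875 - P(z(-7, -4)) = -4875 - 1*9 = -4875 - 9 = -4884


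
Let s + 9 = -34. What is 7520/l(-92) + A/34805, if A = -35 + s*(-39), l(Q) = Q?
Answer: -65395634/800515 ≈ -81.692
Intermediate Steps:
s = -43 (s = -9 - 34 = -43)
A = 1642 (A = -35 - 43*(-39) = -35 + 1677 = 1642)
7520/l(-92) + A/34805 = 7520/(-92) + 1642/34805 = 7520*(-1/92) + 1642*(1/34805) = -1880/23 + 1642/34805 = -65395634/800515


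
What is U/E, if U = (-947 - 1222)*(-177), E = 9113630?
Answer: 383913/9113630 ≈ 0.042125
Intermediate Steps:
U = 383913 (U = -2169*(-177) = 383913)
U/E = 383913/9113630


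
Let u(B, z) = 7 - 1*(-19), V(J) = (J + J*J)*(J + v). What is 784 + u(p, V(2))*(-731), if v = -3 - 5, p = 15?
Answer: -18222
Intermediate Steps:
v = -8
V(J) = (-8 + J)*(J + J²) (V(J) = (J + J*J)*(J - 8) = (J + J²)*(-8 + J) = (-8 + J)*(J + J²))
u(B, z) = 26 (u(B, z) = 7 + 19 = 26)
784 + u(p, V(2))*(-731) = 784 + 26*(-731) = 784 - 19006 = -18222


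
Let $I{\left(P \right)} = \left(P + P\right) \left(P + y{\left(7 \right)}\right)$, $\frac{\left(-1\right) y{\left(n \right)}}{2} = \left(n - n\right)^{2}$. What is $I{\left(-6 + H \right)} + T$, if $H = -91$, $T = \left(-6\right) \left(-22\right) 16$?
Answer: $20930$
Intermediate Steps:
$T = 2112$ ($T = 132 \cdot 16 = 2112$)
$y{\left(n \right)} = 0$ ($y{\left(n \right)} = - 2 \left(n - n\right)^{2} = - 2 \cdot 0^{2} = \left(-2\right) 0 = 0$)
$I{\left(P \right)} = 2 P^{2}$ ($I{\left(P \right)} = \left(P + P\right) \left(P + 0\right) = 2 P P = 2 P^{2}$)
$I{\left(-6 + H \right)} + T = 2 \left(-6 - 91\right)^{2} + 2112 = 2 \left(-97\right)^{2} + 2112 = 2 \cdot 9409 + 2112 = 18818 + 2112 = 20930$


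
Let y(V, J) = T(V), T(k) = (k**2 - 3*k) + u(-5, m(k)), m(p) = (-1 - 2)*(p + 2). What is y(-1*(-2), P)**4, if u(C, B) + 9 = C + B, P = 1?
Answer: 614656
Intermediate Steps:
m(p) = -6 - 3*p (m(p) = -3*(2 + p) = -6 - 3*p)
u(C, B) = -9 + B + C (u(C, B) = -9 + (C + B) = -9 + (B + C) = -9 + B + C)
T(k) = -20 + k**2 - 6*k (T(k) = (k**2 - 3*k) + (-9 + (-6 - 3*k) - 5) = (k**2 - 3*k) + (-20 - 3*k) = -20 + k**2 - 6*k)
y(V, J) = -20 + V**2 - 6*V
y(-1*(-2), P)**4 = (-20 + (-1*(-2))**2 - (-6)*(-2))**4 = (-20 + 2**2 - 6*2)**4 = (-20 + 4 - 12)**4 = (-28)**4 = 614656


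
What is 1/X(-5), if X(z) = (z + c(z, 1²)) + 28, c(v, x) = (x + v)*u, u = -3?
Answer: 1/35 ≈ 0.028571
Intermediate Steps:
c(v, x) = -3*v - 3*x (c(v, x) = (x + v)*(-3) = (v + x)*(-3) = -3*v - 3*x)
X(z) = 25 - 2*z (X(z) = (z + (-3*z - 3*1²)) + 28 = (z + (-3*z - 3*1)) + 28 = (z + (-3*z - 3)) + 28 = (z + (-3 - 3*z)) + 28 = (-3 - 2*z) + 28 = 25 - 2*z)
1/X(-5) = 1/(25 - 2*(-5)) = 1/(25 + 10) = 1/35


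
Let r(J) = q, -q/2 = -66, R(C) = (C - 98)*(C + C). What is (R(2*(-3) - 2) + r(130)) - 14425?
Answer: -12597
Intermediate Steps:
R(C) = 2*C*(-98 + C) (R(C) = (-98 + C)*(2*C) = 2*C*(-98 + C))
q = 132 (q = -2*(-66) = 132)
r(J) = 132
(R(2*(-3) - 2) + r(130)) - 14425 = (2*(2*(-3) - 2)*(-98 + (2*(-3) - 2)) + 132) - 14425 = (2*(-6 - 2)*(-98 + (-6 - 2)) + 132) - 14425 = (2*(-8)*(-98 - 8) + 132) - 14425 = (2*(-8)*(-106) + 132) - 14425 = (1696 + 132) - 14425 = 1828 - 14425 = -12597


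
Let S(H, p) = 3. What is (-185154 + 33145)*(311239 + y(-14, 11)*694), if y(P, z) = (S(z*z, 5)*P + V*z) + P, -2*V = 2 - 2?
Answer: -41403451375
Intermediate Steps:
V = 0 (V = -(2 - 2)/2 = -½*0 = 0)
y(P, z) = 4*P (y(P, z) = (3*P + 0*z) + P = (3*P + 0) + P = 3*P + P = 4*P)
(-185154 + 33145)*(311239 + y(-14, 11)*694) = (-185154 + 33145)*(311239 + (4*(-14))*694) = -152009*(311239 - 56*694) = -152009*(311239 - 38864) = -152009*272375 = -41403451375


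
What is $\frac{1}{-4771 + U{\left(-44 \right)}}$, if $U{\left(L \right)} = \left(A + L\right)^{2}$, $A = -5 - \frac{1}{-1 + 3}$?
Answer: $- \frac{4}{9283} \approx -0.0004309$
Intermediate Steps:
$A = - \frac{11}{2}$ ($A = -5 - \frac{1}{2} = - \frac{11}{2} \approx -5.5$)
$U{\left(L \right)} = \left(- \frac{11}{2} + L\right)^{2}$
$\frac{1}{-4771 + U{\left(-44 \right)}} = \frac{1}{-4771 + \frac{\left(-11 + 2 \left(-44\right)\right)^{2}}{4}} = \frac{1}{-4771 + \frac{\left(-11 - 88\right)^{2}}{4}} = \frac{1}{-4771 + \frac{\left(-99\right)^{2}}{4}} = \frac{1}{-4771 + \frac{1}{4} \cdot 9801} = \frac{1}{-4771 + \frac{9801}{4}} = \frac{1}{- \frac{9283}{4}} = - \frac{4}{9283}$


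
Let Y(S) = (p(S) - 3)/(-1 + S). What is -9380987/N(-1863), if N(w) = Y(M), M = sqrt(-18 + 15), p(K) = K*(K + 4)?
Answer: 9380987*(-I - sqrt(3))/(2*(2*sqrt(3) + 3*I)) ≈ -2.0102e+6 + 3.8687e+5*I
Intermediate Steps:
p(K) = K*(4 + K)
M = I*sqrt(3) (M = sqrt(-3) = I*sqrt(3) ≈ 1.732*I)
Y(S) = (-3 + S*(4 + S))/(-1 + S) (Y(S) = (S*(4 + S) - 3)/(-1 + S) = (-3 + S*(4 + S))/(-1 + S))
N(w) = (-3 + I*sqrt(3)*(4 + I*sqrt(3)))/(-1 + I*sqrt(3)) (N(w) = (-3 + (I*sqrt(3))*(4 + I*sqrt(3)))/(-1 + I*sqrt(3)) = (-3 + I*sqrt(3)*(4 + I*sqrt(3)))/(-1 + I*sqrt(3)))
-9380987/N(-1863) = -9380987*(I + sqrt(3))/(2*(2*sqrt(3) + 3*I))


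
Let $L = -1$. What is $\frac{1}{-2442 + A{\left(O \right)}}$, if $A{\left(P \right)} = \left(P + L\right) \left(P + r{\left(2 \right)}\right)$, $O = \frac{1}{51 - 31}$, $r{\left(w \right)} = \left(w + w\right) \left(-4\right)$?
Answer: $- \frac{400}{970739} \approx -0.00041206$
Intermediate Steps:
$r{\left(w \right)} = - 8 w$ ($r{\left(w \right)} = 2 w \left(-4\right) = - 8 w$)
$O = \frac{1}{20} \approx 0.05$
$A{\left(P \right)} = \left(-1 + P\right) \left(-16 + P\right)$ ($A{\left(P \right)} = \left(P - 1\right) \left(P - 16\right) = \left(-1 + P\right) \left(P - 16\right) = \left(-1 + P\right) \left(-16 + P\right)$)
$\frac{1}{-2442 + A{\left(O \right)}} = \frac{1}{-2442 + \left(16 + \left(\frac{1}{20}\right)^{2} - \frac{17}{20}\right)} = \frac{1}{-2442 + \left(16 + \frac{1}{400} - \frac{17}{20}\right)} = \frac{1}{-2442 + \frac{6061}{400}} = \frac{1}{- \frac{970739}{400}} = - \frac{400}{970739}$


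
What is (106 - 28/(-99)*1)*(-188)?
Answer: -1978136/99 ≈ -19981.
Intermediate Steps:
(106 - 28/(-99)*1)*(-188) = (106 - 28*(-1/99)*1)*(-188) = (106 + (28/99)*1)*(-188) = (106 + 28/99)*(-188) = (10522/99)*(-188) = -1978136/99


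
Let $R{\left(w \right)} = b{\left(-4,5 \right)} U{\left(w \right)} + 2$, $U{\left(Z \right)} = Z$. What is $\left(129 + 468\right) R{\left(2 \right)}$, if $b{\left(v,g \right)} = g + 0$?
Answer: $7164$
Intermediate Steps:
$b{\left(v,g \right)} = g$
$R{\left(w \right)} = 2 + 5 w$ ($R{\left(w \right)} = 5 w + 2 = 2 + 5 w$)
$\left(129 + 468\right) R{\left(2 \right)} = \left(129 + 468\right) \left(2 + 5 \cdot 2\right) = 597 \left(2 + 10\right) = 597 \cdot 12 = 7164$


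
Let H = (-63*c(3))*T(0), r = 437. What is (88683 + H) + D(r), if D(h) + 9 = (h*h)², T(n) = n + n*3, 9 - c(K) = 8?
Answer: 36469247635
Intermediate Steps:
c(K) = 1 (c(K) = 9 - 1*8 = 9 - 8 = 1)
T(n) = 4*n (T(n) = n + 3*n = 4*n)
D(h) = -9 + h⁴ (D(h) = -9 + (h*h)² = -9 + (h²)² = -9 + h⁴)
H = 0 (H = (-63*1)*(4*0) = -63*0 = 0)
(88683 + H) + D(r) = (88683 + 0) + (-9 + 437⁴) = 88683 + (-9 + 36469158961) = 88683 + 36469158952 = 36469247635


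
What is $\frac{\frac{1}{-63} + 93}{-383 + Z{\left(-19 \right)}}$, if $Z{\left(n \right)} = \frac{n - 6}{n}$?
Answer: $- \frac{55651}{228438} \approx -0.24362$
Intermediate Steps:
$Z{\left(n \right)} = \frac{-6 + n}{n}$
$\frac{\frac{1}{-63} + 93}{-383 + Z{\left(-19 \right)}} = \frac{\frac{1}{-63} + 93}{-383 + \frac{-6 - 19}{-19}} = \frac{- \frac{1}{63} + 93}{-383 - - \frac{25}{19}} = \frac{5858}{63 \left(-383 + \frac{25}{19}\right)} = \frac{5858}{63 \left(- \frac{7252}{19}\right)} = \frac{5858}{63} \left(- \frac{19}{7252}\right) = - \frac{55651}{228438}$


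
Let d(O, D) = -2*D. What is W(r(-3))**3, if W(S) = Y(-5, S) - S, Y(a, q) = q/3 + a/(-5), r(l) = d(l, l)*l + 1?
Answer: 50653/27 ≈ 1876.0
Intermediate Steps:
r(l) = 1 - 2*l**2 (r(l) = (-2*l)*l + 1 = -2*l**2 + 1 = 1 - 2*l**2)
Y(a, q) = -a/5 + q/3 (Y(a, q) = q*(1/3) + a*(-1/5) = q/3 - a/5 = -a/5 + q/3)
W(S) = 1 - 2*S/3 (W(S) = (-1/5*(-5) + S/3) - S = (1 + S/3) - S = 1 - 2*S/3)
W(r(-3))**3 = (1 - 2*(1 - 2*(-3)**2)/3)**3 = (1 - 2*(1 - 2*9)/3)**3 = (1 - 2*(1 - 18)/3)**3 = (1 - 2/3*(-17))**3 = (1 + 34/3)**3 = (37/3)**3 = 50653/27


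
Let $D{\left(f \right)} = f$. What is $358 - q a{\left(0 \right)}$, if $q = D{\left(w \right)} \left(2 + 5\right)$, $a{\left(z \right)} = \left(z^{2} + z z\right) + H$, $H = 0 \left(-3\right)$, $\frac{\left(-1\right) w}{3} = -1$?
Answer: $358$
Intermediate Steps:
$w = 3$ ($w = \left(-3\right) \left(-1\right) = 3$)
$H = 0$
$a{\left(z \right)} = 2 z^{2}$ ($a{\left(z \right)} = \left(z^{2} + z z\right) + 0 = \left(z^{2} + z^{2}\right) + 0 = 2 z^{2} + 0 = 2 z^{2}$)
$q = 21$ ($q = 3 \left(2 + 5\right) = 3 \cdot 7 = 21$)
$358 - q a{\left(0 \right)} = 358 - 21 \cdot 2 \cdot 0^{2} = 358 - 21 \cdot 2 \cdot 0 = 358 - 21 \cdot 0 = 358 - 0 = 358 + 0 = 358$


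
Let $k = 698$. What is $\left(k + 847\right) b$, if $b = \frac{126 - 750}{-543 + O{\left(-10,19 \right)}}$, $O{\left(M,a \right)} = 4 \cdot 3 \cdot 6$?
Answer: $\frac{321360}{157} \approx 2046.9$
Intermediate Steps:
$O{\left(M,a \right)} = 72$ ($O{\left(M,a \right)} = 12 \cdot 6 = 72$)
$b = \frac{208}{157}$ ($b = \frac{126 - 750}{-543 + 72} = - \frac{624}{-471} = \left(-624\right) \left(- \frac{1}{471}\right) = \frac{208}{157} \approx 1.3248$)
$\left(k + 847\right) b = \left(698 + 847\right) \frac{208}{157} = 1545 \cdot \frac{208}{157} = \frac{321360}{157}$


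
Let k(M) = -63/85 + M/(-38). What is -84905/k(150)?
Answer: 137121575/7572 ≈ 18109.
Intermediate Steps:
k(M) = -63/85 - M/38 (k(M) = -63*1/85 + M*(-1/38) = -63/85 - M/38)
-84905/k(150) = -84905/(-63/85 - 1/38*150) = -84905/(-63/85 - 75/19) = -84905/(-7572/1615) = -84905*(-1615/7572) = 137121575/7572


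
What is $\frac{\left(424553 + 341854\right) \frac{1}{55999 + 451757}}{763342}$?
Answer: $\frac{255469}{129197160184} \approx 1.9774 \cdot 10^{-6}$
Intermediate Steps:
$\frac{\left(424553 + 341854\right) \frac{1}{55999 + 451757}}{763342} = \frac{766407}{507756} \cdot \frac{1}{763342} = 766407 \cdot \frac{1}{507756} \cdot \frac{1}{763342} = \frac{255469}{169252} \cdot \frac{1}{763342} = \frac{255469}{129197160184}$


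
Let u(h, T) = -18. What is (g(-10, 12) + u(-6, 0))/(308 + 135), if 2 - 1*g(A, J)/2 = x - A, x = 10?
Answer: -54/443 ≈ -0.12190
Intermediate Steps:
g(A, J) = -16 + 2*A (g(A, J) = 4 - 2*(10 - A) = 4 + (-20 + 2*A) = -16 + 2*A)
(g(-10, 12) + u(-6, 0))/(308 + 135) = ((-16 + 2*(-10)) - 18)/(308 + 135) = ((-16 - 20) - 18)/443 = (-36 - 18)*(1/443) = -54*1/443 = -54/443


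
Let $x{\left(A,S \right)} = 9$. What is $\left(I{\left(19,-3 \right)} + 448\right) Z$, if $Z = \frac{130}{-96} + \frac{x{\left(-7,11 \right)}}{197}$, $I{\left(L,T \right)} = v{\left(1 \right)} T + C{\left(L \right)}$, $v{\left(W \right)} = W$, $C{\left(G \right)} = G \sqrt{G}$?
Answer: $- \frac{5505985}{9456} - \frac{235087 \sqrt{19}}{9456} \approx -690.64$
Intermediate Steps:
$C{\left(G \right)} = G^{\frac{3}{2}}$
$I{\left(L,T \right)} = T + L^{\frac{3}{2}}$ ($I{\left(L,T \right)} = 1 T + L^{\frac{3}{2}} = T + L^{\frac{3}{2}}$)
$Z = - \frac{12373}{9456}$ ($Z = \frac{130}{-96} + \frac{9}{197} = 130 \left(- \frac{1}{96}\right) + 9 \cdot \frac{1}{197} = - \frac{65}{48} + \frac{9}{197} = - \frac{12373}{9456} \approx -1.3085$)
$\left(I{\left(19,-3 \right)} + 448\right) Z = \left(\left(-3 + 19^{\frac{3}{2}}\right) + 448\right) \left(- \frac{12373}{9456}\right) = \left(\left(-3 + 19 \sqrt{19}\right) + 448\right) \left(- \frac{12373}{9456}\right) = \left(445 + 19 \sqrt{19}\right) \left(- \frac{12373}{9456}\right) = - \frac{5505985}{9456} - \frac{235087 \sqrt{19}}{9456}$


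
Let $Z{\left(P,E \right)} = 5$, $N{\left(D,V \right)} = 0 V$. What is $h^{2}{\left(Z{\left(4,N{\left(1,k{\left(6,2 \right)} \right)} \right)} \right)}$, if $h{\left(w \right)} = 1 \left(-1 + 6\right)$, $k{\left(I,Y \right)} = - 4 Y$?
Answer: $25$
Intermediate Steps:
$N{\left(D,V \right)} = 0$
$h{\left(w \right)} = 5$ ($h{\left(w \right)} = 1 \cdot 5 = 5$)
$h^{2}{\left(Z{\left(4,N{\left(1,k{\left(6,2 \right)} \right)} \right)} \right)} = 5^{2} = 25$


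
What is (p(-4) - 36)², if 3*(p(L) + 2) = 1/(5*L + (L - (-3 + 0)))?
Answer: 5736025/3969 ≈ 1445.2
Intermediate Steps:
p(L) = -2 + 1/(3*(3 + 6*L)) (p(L) = -2 + 1/(3*(5*L + (L - (-3 + 0)))) = -2 + 1/(3*(5*L + (L - 1*(-3)))) = -2 + 1/(3*(5*L + (L + 3))) = -2 + 1/(3*(5*L + (3 + L))) = -2 + 1/(3*(3 + 6*L)))
(p(-4) - 36)² = ((-17 - 36*(-4))/(9*(1 + 2*(-4))) - 36)² = ((-17 + 144)/(9*(1 - 8)) - 36)² = ((⅑)*127/(-7) - 36)² = ((⅑)*(-⅐)*127 - 36)² = (-127/63 - 36)² = (-2395/63)² = 5736025/3969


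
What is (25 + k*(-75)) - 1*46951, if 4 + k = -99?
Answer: -39201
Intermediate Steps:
k = -103 (k = -4 - 99 = -103)
(25 + k*(-75)) - 1*46951 = (25 - 103*(-75)) - 1*46951 = (25 + 7725) - 46951 = 7750 - 46951 = -39201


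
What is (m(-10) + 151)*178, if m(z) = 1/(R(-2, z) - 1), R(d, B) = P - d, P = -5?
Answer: 53667/2 ≈ 26834.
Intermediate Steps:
R(d, B) = -5 - d
m(z) = -¼ (m(z) = 1/((-5 - 1*(-2)) - 1) = 1/((-5 + 2) - 1) = 1/(-3 - 1) = 1/(-4) = -¼)
(m(-10) + 151)*178 = (-¼ + 151)*178 = (603/4)*178 = 53667/2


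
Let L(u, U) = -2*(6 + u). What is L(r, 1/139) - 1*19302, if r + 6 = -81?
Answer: -19140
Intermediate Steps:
r = -87 (r = -6 - 81 = -87)
L(u, U) = -12 - 2*u
L(r, 1/139) - 1*19302 = (-12 - 2*(-87)) - 1*19302 = (-12 + 174) - 19302 = 162 - 19302 = -19140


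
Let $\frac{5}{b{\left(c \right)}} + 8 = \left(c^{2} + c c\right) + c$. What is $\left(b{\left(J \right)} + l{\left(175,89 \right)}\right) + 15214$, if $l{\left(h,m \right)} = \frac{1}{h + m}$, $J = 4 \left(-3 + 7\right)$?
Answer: $\frac{26107247}{1716} \approx 15214.0$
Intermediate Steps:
$J = 16$ ($J = 4 \cdot 4 = 16$)
$b{\left(c \right)} = \frac{5}{-8 + c + 2 c^{2}}$ ($b{\left(c \right)} = \frac{5}{-8 + \left(\left(c^{2} + c c\right) + c\right)} = \frac{5}{-8 + \left(\left(c^{2} + c^{2}\right) + c\right)} = \frac{5}{-8 + \left(2 c^{2} + c\right)} = \frac{5}{-8 + \left(c + 2 c^{2}\right)} = \frac{5}{-8 + c + 2 c^{2}}$)
$\left(b{\left(J \right)} + l{\left(175,89 \right)}\right) + 15214 = \left(\frac{5}{-8 + 16 + 2 \cdot 16^{2}} + \frac{1}{175 + 89}\right) + 15214 = \left(\frac{5}{-8 + 16 + 2 \cdot 256} + \frac{1}{264}\right) + 15214 = \left(\frac{5}{-8 + 16 + 512} + \frac{1}{264}\right) + 15214 = \left(\frac{5}{520} + \frac{1}{264}\right) + 15214 = \left(5 \cdot \frac{1}{520} + \frac{1}{264}\right) + 15214 = \left(\frac{1}{104} + \frac{1}{264}\right) + 15214 = \frac{23}{1716} + 15214 = \frac{26107247}{1716}$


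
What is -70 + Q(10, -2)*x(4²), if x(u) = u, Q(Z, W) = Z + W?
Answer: 58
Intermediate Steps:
Q(Z, W) = W + Z
-70 + Q(10, -2)*x(4²) = -70 + (-2 + 10)*4² = -70 + 8*16 = -70 + 128 = 58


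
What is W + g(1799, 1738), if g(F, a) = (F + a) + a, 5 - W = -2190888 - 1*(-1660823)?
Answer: 535345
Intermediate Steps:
W = 530070 (W = 5 - (-2190888 - 1*(-1660823)) = 5 - (-2190888 + 1660823) = 5 - 1*(-530065) = 5 + 530065 = 530070)
g(F, a) = F + 2*a
W + g(1799, 1738) = 530070 + (1799 + 2*1738) = 530070 + (1799 + 3476) = 530070 + 5275 = 535345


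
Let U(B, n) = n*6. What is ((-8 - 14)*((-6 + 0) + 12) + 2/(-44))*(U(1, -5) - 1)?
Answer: 90055/22 ≈ 4093.4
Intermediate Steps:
U(B, n) = 6*n
((-8 - 14)*((-6 + 0) + 12) + 2/(-44))*(U(1, -5) - 1) = ((-8 - 14)*((-6 + 0) + 12) + 2/(-44))*(6*(-5) - 1) = (-22*(-6 + 12) + 2*(-1/44))*(-30 - 1) = (-22*6 - 1/22)*(-31) = (-132 - 1/22)*(-31) = -2905/22*(-31) = 90055/22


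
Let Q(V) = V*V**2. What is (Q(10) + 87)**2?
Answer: 1181569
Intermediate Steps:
Q(V) = V**3
(Q(10) + 87)**2 = (10**3 + 87)**2 = (1000 + 87)**2 = 1087**2 = 1181569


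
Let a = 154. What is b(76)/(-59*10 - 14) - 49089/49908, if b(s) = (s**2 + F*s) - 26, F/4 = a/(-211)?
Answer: -5372540549/530039596 ≈ -10.136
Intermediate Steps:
F = -616/211 (F = 4*(154/(-211)) = 4*(154*(-1/211)) = 4*(-154/211) = -616/211 ≈ -2.9194)
b(s) = -26 + s**2 - 616*s/211 (b(s) = (s**2 - 616*s/211) - 26 = -26 + s**2 - 616*s/211)
b(76)/(-59*10 - 14) - 49089/49908 = (-26 + 76**2 - 616/211*76)/(-59*10 - 14) - 49089/49908 = (-26 + 5776 - 46816/211)/(-590 - 14) - 49089*1/49908 = (1166434/211)/(-604) - 16363/16636 = (1166434/211)*(-1/604) - 16363/16636 = -583217/63722 - 16363/16636 = -5372540549/530039596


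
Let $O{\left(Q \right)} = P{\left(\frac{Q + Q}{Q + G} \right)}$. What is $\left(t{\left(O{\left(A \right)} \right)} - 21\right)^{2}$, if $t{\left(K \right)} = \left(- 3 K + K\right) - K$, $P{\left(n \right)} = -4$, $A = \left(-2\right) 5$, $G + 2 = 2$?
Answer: $81$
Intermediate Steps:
$G = 0$ ($G = -2 + 2 = 0$)
$A = -10$
$O{\left(Q \right)} = -4$
$t{\left(K \right)} = - 3 K$ ($t{\left(K \right)} = - 2 K - K = - 3 K$)
$\left(t{\left(O{\left(A \right)} \right)} - 21\right)^{2} = \left(\left(-3\right) \left(-4\right) - 21\right)^{2} = \left(12 - 21\right)^{2} = \left(-9\right)^{2} = 81$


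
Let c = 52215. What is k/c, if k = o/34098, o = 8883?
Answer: 987/197825230 ≈ 4.9893e-6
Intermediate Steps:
k = 2961/11366 (k = 8883/34098 = 8883*(1/34098) = 2961/11366 ≈ 0.26051)
k/c = (2961/11366)/52215 = (2961/11366)*(1/52215) = 987/197825230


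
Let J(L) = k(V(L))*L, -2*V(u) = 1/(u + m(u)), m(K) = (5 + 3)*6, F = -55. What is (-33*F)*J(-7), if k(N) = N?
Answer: 12705/82 ≈ 154.94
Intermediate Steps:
m(K) = 48 (m(K) = 8*6 = 48)
V(u) = -1/(2*(48 + u)) (V(u) = -1/(2*(u + 48)) = -1/(2*(48 + u)))
J(L) = -L/(96 + 2*L) (J(L) = (-1/(96 + 2*L))*L = -L/(96 + 2*L))
(-33*F)*J(-7) = (-33*(-55))*(-1*(-7)/(96 + 2*(-7))) = 1815*(-1*(-7)/(96 - 14)) = 1815*(-1*(-7)/82) = 1815*(-1*(-7)*1/82) = 1815*(7/82) = 12705/82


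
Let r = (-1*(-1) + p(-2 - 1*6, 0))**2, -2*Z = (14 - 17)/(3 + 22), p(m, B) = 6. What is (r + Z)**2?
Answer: 6017209/2500 ≈ 2406.9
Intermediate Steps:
Z = 3/50 (Z = -(14 - 17)/(2*(3 + 22)) = -(-3)/(2*25) = -1/2*(-3/25) = 3/50 ≈ 0.060000)
r = 49 (r = (-1*(-1) + 6)**2 = (1 + 6)**2 = 7**2 = 49)
(r + Z)**2 = (49 + 3/50)**2 = (2453/50)**2 = 6017209/2500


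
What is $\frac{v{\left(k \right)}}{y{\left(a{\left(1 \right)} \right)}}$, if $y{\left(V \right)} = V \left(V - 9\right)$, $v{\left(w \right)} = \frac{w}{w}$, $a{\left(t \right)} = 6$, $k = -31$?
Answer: $- \frac{1}{18} \approx -0.055556$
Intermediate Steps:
$v{\left(w \right)} = 1$
$y{\left(V \right)} = V \left(-9 + V\right)$
$\frac{v{\left(k \right)}}{y{\left(a{\left(1 \right)} \right)}} = 1 \frac{1}{6 \left(-9 + 6\right)} = 1 \frac{1}{6 \left(-3\right)} = 1 \frac{1}{-18} = 1 \left(- \frac{1}{18}\right) = - \frac{1}{18}$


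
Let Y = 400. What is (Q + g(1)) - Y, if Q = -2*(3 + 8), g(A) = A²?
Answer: -421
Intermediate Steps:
Q = -22 (Q = -2*11 = -22)
(Q + g(1)) - Y = (-22 + 1²) - 1*400 = (-22 + 1) - 400 = -21 - 400 = -421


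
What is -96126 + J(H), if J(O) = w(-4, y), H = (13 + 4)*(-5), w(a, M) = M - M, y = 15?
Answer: -96126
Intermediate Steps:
w(a, M) = 0
H = -85 (H = 17*(-5) = -85)
J(O) = 0
-96126 + J(H) = -96126 + 0 = -96126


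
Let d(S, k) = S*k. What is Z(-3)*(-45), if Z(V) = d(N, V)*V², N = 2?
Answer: 2430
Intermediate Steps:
Z(V) = 2*V³ (Z(V) = (2*V)*V² = 2*V³)
Z(-3)*(-45) = (2*(-3)³)*(-45) = (2*(-27))*(-45) = -54*(-45) = 2430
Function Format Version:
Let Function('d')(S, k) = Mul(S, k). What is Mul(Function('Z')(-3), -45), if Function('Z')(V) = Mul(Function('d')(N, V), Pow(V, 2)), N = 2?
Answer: 2430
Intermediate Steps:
Function('Z')(V) = Mul(2, Pow(V, 3)) (Function('Z')(V) = Mul(Mul(2, V), Pow(V, 2)) = Mul(2, Pow(V, 3)))
Mul(Function('Z')(-3), -45) = Mul(Mul(2, Pow(-3, 3)), -45) = Mul(Mul(2, -27), -45) = Mul(-54, -45) = 2430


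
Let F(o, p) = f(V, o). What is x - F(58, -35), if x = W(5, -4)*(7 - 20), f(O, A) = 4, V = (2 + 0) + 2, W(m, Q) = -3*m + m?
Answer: 126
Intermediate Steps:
W(m, Q) = -2*m
V = 4 (V = 2 + 2 = 4)
F(o, p) = 4
x = 130 (x = (-2*5)*(7 - 20) = -10*(-13) = 130)
x - F(58, -35) = 130 - 1*4 = 130 - 4 = 126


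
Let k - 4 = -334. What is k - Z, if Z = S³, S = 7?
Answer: -673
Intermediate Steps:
k = -330 (k = 4 - 334 = -330)
Z = 343 (Z = 7³ = 343)
k - Z = -330 - 1*343 = -330 - 343 = -673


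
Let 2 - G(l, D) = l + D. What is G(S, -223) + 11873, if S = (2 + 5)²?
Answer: 12049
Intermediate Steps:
S = 49 (S = 7² = 49)
G(l, D) = 2 - D - l (G(l, D) = 2 - (l + D) = 2 - (D + l) = 2 + (-D - l) = 2 - D - l)
G(S, -223) + 11873 = (2 - 1*(-223) - 1*49) + 11873 = (2 + 223 - 49) + 11873 = 176 + 11873 = 12049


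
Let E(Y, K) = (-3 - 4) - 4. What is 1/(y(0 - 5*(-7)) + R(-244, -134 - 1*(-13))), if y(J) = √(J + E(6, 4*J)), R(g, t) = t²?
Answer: 14641/214358857 - 2*√6/214358857 ≈ 6.8279e-5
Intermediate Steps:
E(Y, K) = -11 (E(Y, K) = -7 - 4 = -11)
y(J) = √(-11 + J) (y(J) = √(J - 11) = √(-11 + J))
1/(y(0 - 5*(-7)) + R(-244, -134 - 1*(-13))) = 1/(√(-11 + (0 - 5*(-7))) + (-134 - 1*(-13))²) = 1/(√(-11 + (0 + 35)) + (-134 + 13)²) = 1/(√(-11 + 35) + (-121)²) = 1/(√24 + 14641) = 1/(2*√6 + 14641) = 1/(14641 + 2*√6)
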